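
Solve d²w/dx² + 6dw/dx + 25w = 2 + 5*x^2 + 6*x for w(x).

Characteristic equation r² + 6r + 25 = 0 has discriminant (6)² - 4·(25) = -64 < 0, so r = -3 ± 4i.
Hence w_h = C1*cos(4*x)*exp(-3*x) + C2*exp(-3*x)*sin(4*x).
For the particular solution try w_p = A0 + A1*x + A2*x^2. Substituting and matching coefficients of each power of x gives A0 = 92/3125, A1 = 18/125, A2 = 1/5, so w_p = 92/3125 + x^2/5 + 18*x/125.

w = 92/3125 + x**2/5 + 18*x/125 + C1*cos(4*x)*exp(-3*x) + C2*exp(-3*x)*sin(4*x)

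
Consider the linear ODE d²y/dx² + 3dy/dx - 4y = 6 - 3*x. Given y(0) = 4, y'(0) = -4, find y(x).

Characteristic equation r² + 3r - 4 = 0 factors as (r + 4)(r - 1) = 0, so r = -4, 1.
Hence y_h = C1*exp(-4*x) + C2*exp(x).
For the particular solution try y_p = A0 + A1*x. Substituting and matching coefficients of each power of x gives A0 = -15/16, A1 = 3/4, so y_p = -15/16 + 3*x/4.
General solution: y = -15/16 + 3*x/4 + C1*exp(-4*x) + C2*exp(x).
Apply the initial conditions: y(0) = -15/16 + C1 + C2 = 4 and y'(0) = 3/4 + C2 - 4*C1 = -4. Solving gives C1 = 31/16, C2 = 3.

y = -15/16 + 3*exp(x) + 3*x/4 + 31*exp(-4*x)/16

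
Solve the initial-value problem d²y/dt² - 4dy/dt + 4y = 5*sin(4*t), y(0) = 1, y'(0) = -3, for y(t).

y = -3*sin(4*t)/20 + cos(4*t)/5 + 4*exp(2*t)/5 - 4*t*exp(2*t)

Characteristic equation r² - 4r + 4 = 0 has discriminant (-4)² - 4·(4) = 0, so r = 2 is a repeated root.
Hence y_h = (C1 + C2*t)*exp(2*t).
Try y_p = A*cos(4*t) + B*sin(4*t). Substituting and equating the coefficients of cos(4t) and sin(4t) gives A = 1/5, B = -3/20, so y_p = -3*sin(4*t)/20 + cos(4*t)/5.
General solution: y = -3*sin(4*t)/20 + cos(4*t)/5 + C1*exp(2*t) + C2*t*exp(2*t).
Apply the initial conditions: y(0) = 1/5 + C1 = 1 and y'(0) = -3/5 + C2 + 2*C1 = -3. Solving gives C1 = 4/5, C2 = -4.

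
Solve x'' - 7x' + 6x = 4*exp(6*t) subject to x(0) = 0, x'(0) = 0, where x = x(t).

x = -4*exp(6*t)/25 + 4*exp(t)/25 + 4*t*exp(6*t)/5

Characteristic equation r² - 7r + 6 = 0 factors as (r - 1)(r - 6) = 0, so r = 1, 6.
Hence x_h = C1*exp(t) + C2*exp(6*t).
Since exp(6*t) solves the homogeneous equation (r = 6 is a root of multiplicity 1), multiply the trial by t. Try x_p = A*t*exp(6*t). Substituting into the equation and dividing by exp(6*t) gives A = 4/5, so x_p = 4*t*exp(6*t)/5.
General solution: x = C1*exp(t) + C2*exp(6*t) + 4*t*exp(6*t)/5.
Apply the initial conditions: x(0) = C1 + C2 = 0 and x'(0) = 4/5 + C1 + 6*C2 = 0. Solving gives C1 = 4/25, C2 = -4/25.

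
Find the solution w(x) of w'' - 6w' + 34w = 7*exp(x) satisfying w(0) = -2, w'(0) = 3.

w = 7*exp(x)/29 - 65*cos(5*x)*exp(3*x)/29 + 55*exp(3*x)*sin(5*x)/29

Characteristic equation r² - 6r + 34 = 0 has discriminant (-6)² - 4·(34) = -100 < 0, so r = 3 ± 5i.
Hence w_h = C1*cos(5*x)*exp(3*x) + C2*exp(3*x)*sin(5*x).
Try w_p = A*exp(x). Substituting into the equation and dividing by exp(x) gives A = 7/29, so w_p = 7*exp(x)/29.
General solution: w = 7*exp(x)/29 + C1*cos(5*x)*exp(3*x) + C2*exp(3*x)*sin(5*x).
Apply the initial conditions: w(0) = 7/29 + C1 = -2 and w'(0) = 7/29 + 3*C1 + 5*C2 = 3. Solving gives C1 = -65/29, C2 = 55/29.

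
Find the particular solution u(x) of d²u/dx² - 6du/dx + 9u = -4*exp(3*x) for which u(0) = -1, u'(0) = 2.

u = -exp(3*x) - 2*x**2*exp(3*x) + 5*x*exp(3*x)

Characteristic equation r² - 6r + 9 = 0 has discriminant (-6)² - 4·(9) = 0, so r = 3 is a repeated root.
Hence u_h = (C1 + C2*x)*exp(3*x).
Since exp(3*x) solves the homogeneous equation (r = 3 is a root of multiplicity 2), multiply the trial by x^2. Try u_p = A*x^2*exp(3*x). Substituting into the equation and dividing by exp(3*x) gives A = -2, so u_p = -2*x^2*exp(3*x).
General solution: u = C1*exp(3*x) - 2*x^2*exp(3*x) + C2*x*exp(3*x).
Apply the initial conditions: u(0) = C1 = -1 and u'(0) = C2 + 3*C1 = 2. Solving gives C1 = -1, C2 = 5.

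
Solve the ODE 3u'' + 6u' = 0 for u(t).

Divide through by 3: u'' + 2u' = 0.
Characteristic equation r² + 2r = 0 factors as (r + 2)r = 0, so r = -2, 0.
Hence u_h = C1*exp(-2*t) + C2.

u = C2 + C1*exp(-2*t)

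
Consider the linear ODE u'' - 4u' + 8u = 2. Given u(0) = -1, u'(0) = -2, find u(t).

u = 1/4 - 5*cos(2*t)*exp(2*t)/4 + exp(2*t)*sin(2*t)/4

Characteristic equation r² - 4r + 8 = 0 has discriminant (-4)² - 4·(8) = -16 < 0, so r = 2 ± 2i.
Hence u_h = C1*cos(2*t)*exp(2*t) + C2*exp(2*t)*sin(2*t).
For the particular solution try u_p = A0. Substituting and matching coefficients of each power of t gives A0 = 1/4, so u_p = 1/4.
General solution: u = 1/4 + C1*cos(2*t)*exp(2*t) + C2*exp(2*t)*sin(2*t).
Apply the initial conditions: u(0) = 1/4 + C1 = -1 and u'(0) = 2*C1 + 2*C2 = -2. Solving gives C1 = -5/4, C2 = 1/4.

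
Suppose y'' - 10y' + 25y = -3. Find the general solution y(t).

y = -3/25 + C1*exp(5*t) + C2*t*exp(5*t)

Characteristic equation r² - 10r + 25 = 0 has discriminant (-10)² - 4·(25) = 0, so r = 5 is a repeated root.
Hence y_h = (C1 + C2*t)*exp(5*t).
For the particular solution try y_p = A0. Substituting and matching coefficients of each power of t gives A0 = -3/25, so y_p = -3/25.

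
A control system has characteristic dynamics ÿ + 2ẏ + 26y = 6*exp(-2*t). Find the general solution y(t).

y = 3*exp(-2*t)/13 + C1*cos(5*t)*exp(-t) + C2*exp(-t)*sin(5*t)

Characteristic equation r² + 2r + 26 = 0 has discriminant (2)² - 4·(26) = -100 < 0, so r = -1 ± 5i.
Hence y_h = C1*cos(5*t)*exp(-t) + C2*exp(-t)*sin(5*t).
Try y_p = A*exp(-2*t). Substituting into the equation and dividing by exp(-2*t) gives A = 3/13, so y_p = 3*exp(-2*t)/13.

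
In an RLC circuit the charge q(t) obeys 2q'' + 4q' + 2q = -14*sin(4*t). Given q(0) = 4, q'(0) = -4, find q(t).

Divide through by 2: q'' + 2q' + q = -7*sin(4*t).
Characteristic equation r² + 2r + 1 = 0 has discriminant (2)² - 4·(1) = 0, so r = -1 is a repeated root.
Hence q_h = (C1 + C2*t)*exp(-t).
Try q_p = A*cos(4*t) + B*sin(4*t). Substituting and equating the coefficients of cos(4t) and sin(4t) gives A = 56/289, B = 105/289, so q_p = 56*cos(4*t)/289 + 105*sin(4*t)/289.
General solution: q = 56*cos(4*t)/289 + 105*sin(4*t)/289 + C1*exp(-t) + C2*t*exp(-t).
Apply the initial conditions: q(0) = 56/289 + C1 = 4 and q'(0) = 420/289 + C2 - C1 = -4. Solving gives C1 = 1100/289, C2 = -28/17.

q = 56*cos(4*t)/289 + 105*sin(4*t)/289 + 1100*exp(-t)/289 - 28*t*exp(-t)/17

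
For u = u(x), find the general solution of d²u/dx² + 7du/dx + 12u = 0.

u = C1*exp(-4*x) + C2*exp(-3*x)

Characteristic equation r² + 7r + 12 = 0 factors as (r + 4)(r + 3) = 0, so r = -4, -3.
Hence u_h = C1*exp(-4*x) + C2*exp(-3*x).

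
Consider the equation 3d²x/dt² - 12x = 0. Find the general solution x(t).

Divide through by 3: x'' - 4x = 0.
Characteristic equation r² - 4 = 0 factors as (r + 2)(r - 2) = 0, so r = -2, 2.
Hence x_h = C1*exp(-2*t) + C2*exp(2*t).

x = C1*exp(-2*t) + C2*exp(2*t)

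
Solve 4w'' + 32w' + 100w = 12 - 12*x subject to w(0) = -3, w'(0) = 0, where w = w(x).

Divide through by 4: w'' + 8w' + 25w = 3 - 3*x.
Characteristic equation r² + 8r + 25 = 0 has discriminant (8)² - 4·(25) = -36 < 0, so r = -4 ± 3i.
Hence w_h = C1*cos(3*x)*exp(-4*x) + C2*exp(-4*x)*sin(3*x).
For the particular solution try w_p = A0 + A1*x. Substituting and matching coefficients of each power of x gives A0 = 99/625, A1 = -3/25, so w_p = 99/625 - 3*x/25.
General solution: w = 99/625 - 3*x/25 + C1*cos(3*x)*exp(-4*x) + C2*exp(-4*x)*sin(3*x).
Apply the initial conditions: w(0) = 99/625 + C1 = -3 and w'(0) = -3/25 - 4*C1 + 3*C2 = 0. Solving gives C1 = -1974/625, C2 = -2607/625.

w = 99/625 - 3*x/25 - 2607*exp(-4*x)*sin(3*x)/625 - 1974*cos(3*x)*exp(-4*x)/625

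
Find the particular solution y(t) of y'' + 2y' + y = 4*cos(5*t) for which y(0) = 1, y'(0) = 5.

y = -24*cos(5*t)/169 + 10*sin(5*t)/169 + 193*exp(-t)/169 + 76*t*exp(-t)/13

Characteristic equation r² + 2r + 1 = 0 has discriminant (2)² - 4·(1) = 0, so r = -1 is a repeated root.
Hence y_h = (C1 + C2*t)*exp(-t).
Try y_p = A*cos(5*t) + B*sin(5*t). Substituting and equating the coefficients of cos(5t) and sin(5t) gives A = -24/169, B = 10/169, so y_p = -24*cos(5*t)/169 + 10*sin(5*t)/169.
General solution: y = -24*cos(5*t)/169 + 10*sin(5*t)/169 + C1*exp(-t) + C2*t*exp(-t).
Apply the initial conditions: y(0) = -24/169 + C1 = 1 and y'(0) = 50/169 + C2 - C1 = 5. Solving gives C1 = 193/169, C2 = 76/13.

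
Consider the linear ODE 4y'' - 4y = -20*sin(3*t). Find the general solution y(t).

y = sin(3*t)/2 + C1*exp(t) + C2*exp(-t)

Divide through by 4: y'' - y = -5*sin(3*t).
Characteristic equation r² - 1 = 0 factors as (r - 1)(r + 1) = 0, so r = 1, -1.
Hence y_h = C1*exp(t) + C2*exp(-t).
Try y_p = A*cos(3*t) + B*sin(3*t). Substituting and equating the coefficients of cos(3t) and sin(3t) gives A = 0, B = 1/2, so y_p = sin(3*t)/2.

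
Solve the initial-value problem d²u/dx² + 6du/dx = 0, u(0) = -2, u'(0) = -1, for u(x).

Characteristic equation r² + 6r = 0 factors as (r + 6)r = 0, so r = -6, 0.
Hence u_h = C1*exp(-6*x) + C2.
Apply the initial conditions: u(0) = C1 + C2 = -2 and u'(0) = -6*C1 = -1. Solving gives C1 = 1/6, C2 = -13/6.

u = -13/6 + exp(-6*x)/6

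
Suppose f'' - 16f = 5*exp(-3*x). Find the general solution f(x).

Characteristic equation r² - 16 = 0 factors as (r + 4)(r - 4) = 0, so r = -4, 4.
Hence f_h = C1*exp(-4*x) + C2*exp(4*x).
Try f_p = A*exp(-3*x). Substituting into the equation and dividing by exp(-3*x) gives A = -5/7, so f_p = -5*exp(-3*x)/7.

f = -5*exp(-3*x)/7 + C1*exp(-4*x) + C2*exp(4*x)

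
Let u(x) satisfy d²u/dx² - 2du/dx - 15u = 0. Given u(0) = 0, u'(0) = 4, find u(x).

Characteristic equation r² - 2r - 15 = 0 factors as (r + 3)(r - 5) = 0, so r = -3, 5.
Hence u_h = C1*exp(-3*x) + C2*exp(5*x).
Apply the initial conditions: u(0) = C1 + C2 = 0 and u'(0) = -3*C1 + 5*C2 = 4. Solving gives C1 = -1/2, C2 = 1/2.

u = exp(5*x)/2 - exp(-3*x)/2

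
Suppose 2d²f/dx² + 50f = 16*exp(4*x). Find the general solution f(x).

Divide through by 2: f'' + 25f = 8*exp(4*x).
Characteristic equation r² + 25 = 0 has discriminant (0)² - 4·(25) = -100 < 0, so r = ± 5i.
Hence f_h = C1*cos(5*x) + C2*sin(5*x).
Try f_p = A*exp(4*x). Substituting into the equation and dividing by exp(4*x) gives A = 8/41, so f_p = 8*exp(4*x)/41.

f = 8*exp(4*x)/41 + C1*cos(5*x) + C2*sin(5*x)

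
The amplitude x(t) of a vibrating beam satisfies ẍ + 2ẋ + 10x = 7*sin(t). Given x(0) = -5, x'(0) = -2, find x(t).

x = -14*cos(t)/85 + 63*sin(t)/85 - 644*exp(-t)*sin(3*t)/255 - 411*cos(3*t)*exp(-t)/85

Characteristic equation r² + 2r + 10 = 0 has discriminant (2)² - 4·(10) = -36 < 0, so r = -1 ± 3i.
Hence x_h = C1*cos(3*t)*exp(-t) + C2*exp(-t)*sin(3*t).
Try x_p = A*cos(t) + B*sin(t). Substituting and equating the coefficients of cos(t) and sin(t) gives A = -14/85, B = 63/85, so x_p = -14*cos(t)/85 + 63*sin(t)/85.
General solution: x = -14*cos(t)/85 + 63*sin(t)/85 + C1*cos(3*t)*exp(-t) + C2*exp(-t)*sin(3*t).
Apply the initial conditions: x(0) = -14/85 + C1 = -5 and x'(0) = 63/85 - C1 + 3*C2 = -2. Solving gives C1 = -411/85, C2 = -644/255.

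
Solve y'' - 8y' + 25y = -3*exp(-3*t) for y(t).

y = -3*exp(-3*t)/58 + C1*cos(3*t)*exp(4*t) + C2*exp(4*t)*sin(3*t)

Characteristic equation r² - 8r + 25 = 0 has discriminant (-8)² - 4·(25) = -36 < 0, so r = 4 ± 3i.
Hence y_h = C1*cos(3*t)*exp(4*t) + C2*exp(4*t)*sin(3*t).
Try y_p = A*exp(-3*t). Substituting into the equation and dividing by exp(-3*t) gives A = -3/58, so y_p = -3*exp(-3*t)/58.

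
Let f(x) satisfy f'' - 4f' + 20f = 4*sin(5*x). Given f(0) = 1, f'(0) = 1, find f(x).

f = -4*sin(5*x)/85 + 16*cos(5*x)/85 - 33*exp(2*x)*sin(4*x)/340 + 69*cos(4*x)*exp(2*x)/85

Characteristic equation r² - 4r + 20 = 0 has discriminant (-4)² - 4·(20) = -64 < 0, so r = 2 ± 4i.
Hence f_h = C1*cos(4*x)*exp(2*x) + C2*exp(2*x)*sin(4*x).
Try f_p = A*cos(5*x) + B*sin(5*x). Substituting and equating the coefficients of cos(5x) and sin(5x) gives A = 16/85, B = -4/85, so f_p = -4*sin(5*x)/85 + 16*cos(5*x)/85.
General solution: f = -4*sin(5*x)/85 + 16*cos(5*x)/85 + C1*cos(4*x)*exp(2*x) + C2*exp(2*x)*sin(4*x).
Apply the initial conditions: f(0) = 16/85 + C1 = 1 and f'(0) = -4/17 + 2*C1 + 4*C2 = 1. Solving gives C1 = 69/85, C2 = -33/340.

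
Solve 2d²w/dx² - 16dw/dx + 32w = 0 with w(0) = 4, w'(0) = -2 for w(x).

Divide through by 2: w'' - 8w' + 16w = 0.
Characteristic equation r² - 8r + 16 = 0 has discriminant (-8)² - 4·(16) = 0, so r = 4 is a repeated root.
Hence w_h = (C1 + C2*x)*exp(4*x).
Apply the initial conditions: w(0) = C1 = 4 and w'(0) = C2 + 4*C1 = -2. Solving gives C1 = 4, C2 = -18.

w = 4*exp(4*x) - 18*x*exp(4*x)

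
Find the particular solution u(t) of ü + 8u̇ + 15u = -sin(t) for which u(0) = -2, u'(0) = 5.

Characteristic equation r² + 8r + 15 = 0 factors as (r + 3)(r + 5) = 0, so r = -3, -5.
Hence u_h = C1*exp(-3*t) + C2*exp(-5*t).
Try u_p = A*cos(t) + B*sin(t). Substituting and equating the coefficients of cos(t) and sin(t) gives A = 2/65, B = -7/130, so u_p = -7*sin(t)/130 + 2*cos(t)/65.
General solution: u = -7*sin(t)/130 + 2*cos(t)/65 + C1*exp(-3*t) + C2*exp(-5*t).
Apply the initial conditions: u(0) = 2/65 + C1 + C2 = -2 and u'(0) = -7/130 - 5*C2 - 3*C1 = 5. Solving gives C1 = -51/20, C2 = 27/52.

u = -51*exp(-3*t)/20 - 7*sin(t)/130 + 2*cos(t)/65 + 27*exp(-5*t)/52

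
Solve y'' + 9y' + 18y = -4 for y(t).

y = -2/9 + C1*exp(-6*t) + C2*exp(-3*t)

Characteristic equation r² + 9r + 18 = 0 factors as (r + 6)(r + 3) = 0, so r = -6, -3.
Hence y_h = C1*exp(-6*t) + C2*exp(-3*t).
For the particular solution try y_p = A0. Substituting and matching coefficients of each power of t gives A0 = -2/9, so y_p = -2/9.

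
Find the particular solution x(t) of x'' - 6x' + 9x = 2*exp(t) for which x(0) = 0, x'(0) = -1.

Characteristic equation r² - 6r + 9 = 0 has discriminant (-6)² - 4·(9) = 0, so r = 3 is a repeated root.
Hence x_h = (C1 + C2*t)*exp(3*t).
Try x_p = A*exp(t). Substituting into the equation and dividing by exp(t) gives A = 1/2, so x_p = exp(t)/2.
General solution: x = exp(t)/2 + C1*exp(3*t) + C2*t*exp(3*t).
Apply the initial conditions: x(0) = 1/2 + C1 = 0 and x'(0) = 1/2 + C2 + 3*C1 = -1. Solving gives C1 = -1/2, C2 = 0.

x = exp(t)/2 - exp(3*t)/2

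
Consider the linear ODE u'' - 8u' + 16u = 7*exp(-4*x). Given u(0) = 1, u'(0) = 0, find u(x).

Characteristic equation r² - 8r + 16 = 0 has discriminant (-8)² - 4·(16) = 0, so r = 4 is a repeated root.
Hence u_h = (C1 + C2*x)*exp(4*x).
Try u_p = A*exp(-4*x). Substituting into the equation and dividing by exp(-4*x) gives A = 7/64, so u_p = 7*exp(-4*x)/64.
General solution: u = 7*exp(-4*x)/64 + C1*exp(4*x) + C2*x*exp(4*x).
Apply the initial conditions: u(0) = 7/64 + C1 = 1 and u'(0) = -7/16 + C2 + 4*C1 = 0. Solving gives C1 = 57/64, C2 = -25/8.

u = 7*exp(-4*x)/64 + 57*exp(4*x)/64 - 25*x*exp(4*x)/8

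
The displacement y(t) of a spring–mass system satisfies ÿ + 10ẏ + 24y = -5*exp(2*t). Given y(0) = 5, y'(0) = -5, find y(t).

Characteristic equation r² + 10r + 24 = 0 factors as (r + 6)(r + 4) = 0, so r = -6, -4.
Hence y_h = C1*exp(-6*t) + C2*exp(-4*t).
Try y_p = A*exp(2*t). Substituting into the equation and dividing by exp(2*t) gives A = -5/48, so y_p = -5*exp(2*t)/48.
General solution: y = -5*exp(2*t)/48 + C1*exp(-6*t) + C2*exp(-4*t).
Apply the initial conditions: y(0) = -5/48 + C1 + C2 = 5 and y'(0) = -5/24 - 6*C1 - 4*C2 = -5. Solving gives C1 = -125/16, C2 = 155/12.

y = -125*exp(-6*t)/16 - 5*exp(2*t)/48 + 155*exp(-4*t)/12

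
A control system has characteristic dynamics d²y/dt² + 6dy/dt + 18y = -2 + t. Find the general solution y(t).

Characteristic equation r² + 6r + 18 = 0 has discriminant (6)² - 4·(18) = -36 < 0, so r = -3 ± 3i.
Hence y_h = C1*cos(3*t)*exp(-3*t) + C2*exp(-3*t)*sin(3*t).
For the particular solution try y_p = A0 + A1*t. Substituting and matching coefficients of each power of t gives A0 = -7/54, A1 = 1/18, so y_p = -7/54 + t/18.

y = -7/54 + t/18 + C1*cos(3*t)*exp(-3*t) + C2*exp(-3*t)*sin(3*t)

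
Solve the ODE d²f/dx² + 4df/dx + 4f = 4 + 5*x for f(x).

f = -1/4 + 5*x/4 + C1*exp(-2*x) + C2*x*exp(-2*x)

Characteristic equation r² + 4r + 4 = 0 has discriminant (4)² - 4·(4) = 0, so r = -2 is a repeated root.
Hence f_h = (C1 + C2*x)*exp(-2*x).
For the particular solution try f_p = A0 + A1*x. Substituting and matching coefficients of each power of x gives A0 = -1/4, A1 = 5/4, so f_p = -1/4 + 5*x/4.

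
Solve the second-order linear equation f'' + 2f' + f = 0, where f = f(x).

f = C1*exp(-x) + C2*x*exp(-x)

Characteristic equation r² + 2r + 1 = 0 has discriminant (2)² - 4·(1) = 0, so r = -1 is a repeated root.
Hence f_h = (C1 + C2*x)*exp(-x).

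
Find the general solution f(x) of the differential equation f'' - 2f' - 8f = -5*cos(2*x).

f = sin(2*x)/8 + 3*cos(2*x)/8 + C1*exp(4*x) + C2*exp(-2*x)

Characteristic equation r² - 2r - 8 = 0 factors as (r - 4)(r + 2) = 0, so r = 4, -2.
Hence f_h = C1*exp(4*x) + C2*exp(-2*x).
Try f_p = A*cos(2*x) + B*sin(2*x). Substituting and equating the coefficients of cos(2x) and sin(2x) gives A = 3/8, B = 1/8, so f_p = sin(2*x)/8 + 3*cos(2*x)/8.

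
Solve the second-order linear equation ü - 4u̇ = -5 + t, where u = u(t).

Characteristic equation r² - 4r = 0 factors as (r - 4)r = 0, so r = 4, 0.
Hence u_h = C1*exp(4*t) + C2.
Since 0 is a characteristic root (multiplicity 1), multiply the polynomial trial by t: try u_p = t*(A0 + A1*t). Substituting and matching coefficients of each power of t gives A0 = 19/16, A1 = -1/8, so u_p = -t^2/8 + 19*t/16.

u = C2 - t**2/8 + 19*t/16 + C1*exp(4*t)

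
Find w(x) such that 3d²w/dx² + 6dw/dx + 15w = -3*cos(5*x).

Divide through by 3: w'' + 2w' + 5w = -cos(5*x).
Characteristic equation r² + 2r + 5 = 0 has discriminant (2)² - 4·(5) = -16 < 0, so r = -1 ± 2i.
Hence w_h = C1*cos(2*x)*exp(-x) + C2*exp(-x)*sin(2*x).
Try w_p = A*cos(5*x) + B*sin(5*x). Substituting and equating the coefficients of cos(5x) and sin(5x) gives A = 1/25, B = -1/50, so w_p = -sin(5*x)/50 + cos(5*x)/25.

w = -sin(5*x)/50 + cos(5*x)/25 + C1*cos(2*x)*exp(-x) + C2*exp(-x)*sin(2*x)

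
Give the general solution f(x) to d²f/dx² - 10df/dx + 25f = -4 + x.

f = -18/125 + x/25 + C1*exp(5*x) + C2*x*exp(5*x)

Characteristic equation r² - 10r + 25 = 0 has discriminant (-10)² - 4·(25) = 0, so r = 5 is a repeated root.
Hence f_h = (C1 + C2*x)*exp(5*x).
For the particular solution try f_p = A0 + A1*x. Substituting and matching coefficients of each power of x gives A0 = -18/125, A1 = 1/25, so f_p = -18/125 + x/25.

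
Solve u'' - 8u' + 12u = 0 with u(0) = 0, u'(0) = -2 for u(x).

Characteristic equation r² - 8r + 12 = 0 factors as (r - 6)(r - 2) = 0, so r = 6, 2.
Hence u_h = C1*exp(6*x) + C2*exp(2*x).
Apply the initial conditions: u(0) = C1 + C2 = 0 and u'(0) = 2*C2 + 6*C1 = -2. Solving gives C1 = -1/2, C2 = 1/2.

u = exp(2*x)/2 - exp(6*x)/2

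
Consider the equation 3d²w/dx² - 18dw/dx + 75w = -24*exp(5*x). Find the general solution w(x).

w = -2*exp(5*x)/5 + C1*cos(4*x)*exp(3*x) + C2*exp(3*x)*sin(4*x)

Divide through by 3: w'' - 6w' + 25w = -8*exp(5*x).
Characteristic equation r² - 6r + 25 = 0 has discriminant (-6)² - 4·(25) = -64 < 0, so r = 3 ± 4i.
Hence w_h = C1*cos(4*x)*exp(3*x) + C2*exp(3*x)*sin(4*x).
Try w_p = A*exp(5*x). Substituting into the equation and dividing by exp(5*x) gives A = -2/5, so w_p = -2*exp(5*x)/5.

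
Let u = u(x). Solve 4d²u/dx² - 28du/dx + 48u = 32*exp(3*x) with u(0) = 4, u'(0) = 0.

u = -4*exp(4*x) + 8*exp(3*x) - 8*x*exp(3*x)

Divide through by 4: u'' - 7u' + 12u = 8*exp(3*x).
Characteristic equation r² - 7r + 12 = 0 factors as (r - 4)(r - 3) = 0, so r = 4, 3.
Hence u_h = C1*exp(4*x) + C2*exp(3*x).
Since exp(3*x) solves the homogeneous equation (r = 3 is a root of multiplicity 1), multiply the trial by x. Try u_p = A*x*exp(3*x). Substituting into the equation and dividing by exp(3*x) gives A = -8, so u_p = -8*x*exp(3*x).
General solution: u = C1*exp(4*x) + C2*exp(3*x) - 8*x*exp(3*x).
Apply the initial conditions: u(0) = C1 + C2 = 4 and u'(0) = -8 + 3*C2 + 4*C1 = 0. Solving gives C1 = -4, C2 = 8.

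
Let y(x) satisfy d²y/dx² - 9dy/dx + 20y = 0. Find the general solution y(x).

Characteristic equation r² - 9r + 20 = 0 factors as (r - 4)(r - 5) = 0, so r = 4, 5.
Hence y_h = C1*exp(4*x) + C2*exp(5*x).

y = C1*exp(4*x) + C2*exp(5*x)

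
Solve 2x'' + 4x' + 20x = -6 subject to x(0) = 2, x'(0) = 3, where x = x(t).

Divide through by 2: x'' + 2x' + 10x = -3.
Characteristic equation r² + 2r + 10 = 0 has discriminant (2)² - 4·(10) = -36 < 0, so r = -1 ± 3i.
Hence x_h = C1*cos(3*t)*exp(-t) + C2*exp(-t)*sin(3*t).
For the particular solution try x_p = A0. Substituting and matching coefficients of each power of t gives A0 = -3/10, so x_p = -3/10.
General solution: x = -3/10 + C1*cos(3*t)*exp(-t) + C2*exp(-t)*sin(3*t).
Apply the initial conditions: x(0) = -3/10 + C1 = 2 and x'(0) = -C1 + 3*C2 = 3. Solving gives C1 = 23/10, C2 = 53/30.

x = -3/10 + 23*cos(3*t)*exp(-t)/10 + 53*exp(-t)*sin(3*t)/30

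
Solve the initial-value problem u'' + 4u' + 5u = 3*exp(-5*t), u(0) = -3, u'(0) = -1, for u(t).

Characteristic equation r² + 4r + 5 = 0 has discriminant (4)² - 4·(5) = -4 < 0, so r = -2 ± i.
Hence u_h = C1*cos(t)*exp(-2*t) + C2*exp(-2*t)*sin(t).
Try u_p = A*exp(-5*t). Substituting into the equation and dividing by exp(-5*t) gives A = 3/10, so u_p = 3*exp(-5*t)/10.
General solution: u = 3*exp(-5*t)/10 + C1*cos(t)*exp(-2*t) + C2*exp(-2*t)*sin(t).
Apply the initial conditions: u(0) = 3/10 + C1 = -3 and u'(0) = -3/2 + C2 - 2*C1 = -1. Solving gives C1 = -33/10, C2 = -61/10.

u = 3*exp(-5*t)/10 - 61*exp(-2*t)*sin(t)/10 - 33*cos(t)*exp(-2*t)/10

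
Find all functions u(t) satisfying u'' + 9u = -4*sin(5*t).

Characteristic equation r² + 9 = 0 has discriminant (0)² - 4·(9) = -36 < 0, so r = ± 3i.
Hence u_h = C1*cos(3*t) + C2*sin(3*t).
Try u_p = A*cos(5*t) + B*sin(5*t). Substituting and equating the coefficients of cos(5t) and sin(5t) gives A = 0, B = 1/4, so u_p = sin(5*t)/4.

u = sin(5*t)/4 + C1*cos(3*t) + C2*sin(3*t)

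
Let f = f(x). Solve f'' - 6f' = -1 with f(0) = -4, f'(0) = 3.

f = -161/36 + x/6 + 17*exp(6*x)/36

Characteristic equation r² - 6r = 0 factors as (r - 6)r = 0, so r = 6, 0.
Hence f_h = C1*exp(6*x) + C2.
Since 0 is a characteristic root (multiplicity 1), multiply the polynomial trial by x: try f_p = A0*x. Substituting and matching coefficients of each power of x gives A0 = 1/6, so f_p = x/6.
General solution: f = C2 + x/6 + C1*exp(6*x).
Apply the initial conditions: f(0) = C1 + C2 = -4 and f'(0) = 1/6 + 6*C1 = 3. Solving gives C1 = 17/36, C2 = -161/36.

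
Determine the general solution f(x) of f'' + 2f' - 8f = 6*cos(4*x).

f = -9*cos(4*x)/40 + 3*sin(4*x)/40 + C1*exp(-4*x) + C2*exp(2*x)

Characteristic equation r² + 2r - 8 = 0 factors as (r + 4)(r - 2) = 0, so r = -4, 2.
Hence f_h = C1*exp(-4*x) + C2*exp(2*x).
Try f_p = A*cos(4*x) + B*sin(4*x). Substituting and equating the coefficients of cos(4x) and sin(4x) gives A = -9/40, B = 3/40, so f_p = -9*cos(4*x)/40 + 3*sin(4*x)/40.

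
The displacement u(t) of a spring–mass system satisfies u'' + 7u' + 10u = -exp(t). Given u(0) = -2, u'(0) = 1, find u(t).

Characteristic equation r² + 7r + 10 = 0 factors as (r + 5)(r + 2) = 0, so r = -5, -2.
Hence u_h = C1*exp(-5*t) + C2*exp(-2*t).
Try u_p = A*exp(t). Substituting into the equation and dividing by exp(t) gives A = -1/18, so u_p = -exp(t)/18.
General solution: u = -exp(t)/18 + C1*exp(-5*t) + C2*exp(-2*t).
Apply the initial conditions: u(0) = -1/18 + C1 + C2 = -2 and u'(0) = -1/18 - 5*C1 - 2*C2 = 1. Solving gives C1 = 17/18, C2 = -26/9.

u = -26*exp(-2*t)/9 - exp(t)/18 + 17*exp(-5*t)/18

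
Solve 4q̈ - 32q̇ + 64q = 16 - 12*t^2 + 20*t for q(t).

q = 43/128 - 3*t**2/16 + t/8 + C1*exp(4*t) + C2*t*exp(4*t)

Divide through by 4: q'' - 8q' + 16q = 4 - 3*t^2 + 5*t.
Characteristic equation r² - 8r + 16 = 0 has discriminant (-8)² - 4·(16) = 0, so r = 4 is a repeated root.
Hence q_h = (C1 + C2*t)*exp(4*t).
For the particular solution try q_p = A0 + A1*t + A2*t^2. Substituting and matching coefficients of each power of t gives A0 = 43/128, A1 = 1/8, A2 = -3/16, so q_p = 43/128 - 3*t^2/16 + t/8.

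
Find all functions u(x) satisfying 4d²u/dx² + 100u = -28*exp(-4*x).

Divide through by 4: u'' + 25u = -7*exp(-4*x).
Characteristic equation r² + 25 = 0 has discriminant (0)² - 4·(25) = -100 < 0, so r = ± 5i.
Hence u_h = C1*cos(5*x) + C2*sin(5*x).
Try u_p = A*exp(-4*x). Substituting into the equation and dividing by exp(-4*x) gives A = -7/41, so u_p = -7*exp(-4*x)/41.

u = -7*exp(-4*x)/41 + C1*cos(5*x) + C2*sin(5*x)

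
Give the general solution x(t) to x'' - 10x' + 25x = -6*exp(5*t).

Characteristic equation r² - 10r + 25 = 0 has discriminant (-10)² - 4·(25) = 0, so r = 5 is a repeated root.
Hence x_h = (C1 + C2*t)*exp(5*t).
Since exp(5*t) solves the homogeneous equation (r = 5 is a root of multiplicity 2), multiply the trial by t^2. Try x_p = A*t^2*exp(5*t). Substituting into the equation and dividing by exp(5*t) gives A = -3, so x_p = -3*t^2*exp(5*t).

x = C1*exp(5*t) - 3*t**2*exp(5*t) + C2*t*exp(5*t)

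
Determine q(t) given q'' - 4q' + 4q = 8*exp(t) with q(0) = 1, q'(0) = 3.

q = -7*exp(2*t) + 8*exp(t) + 9*t*exp(2*t)

Characteristic equation r² - 4r + 4 = 0 has discriminant (-4)² - 4·(4) = 0, so r = 2 is a repeated root.
Hence q_h = (C1 + C2*t)*exp(2*t).
Try q_p = A*exp(t). Substituting into the equation and dividing by exp(t) gives A = 8, so q_p = 8*exp(t).
General solution: q = 8*exp(t) + C1*exp(2*t) + C2*t*exp(2*t).
Apply the initial conditions: q(0) = 8 + C1 = 1 and q'(0) = 8 + C2 + 2*C1 = 3. Solving gives C1 = -7, C2 = 9.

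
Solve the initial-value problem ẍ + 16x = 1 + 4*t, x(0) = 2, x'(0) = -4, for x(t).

Characteristic equation r² + 16 = 0 has discriminant (0)² - 4·(16) = -64 < 0, so r = ± 4i.
Hence x_h = C1*cos(4*t) + C2*sin(4*t).
For the particular solution try x_p = A0 + A1*t. Substituting and matching coefficients of each power of t gives A0 = 1/16, A1 = 1/4, so x_p = 1/16 + t/4.
General solution: x = 1/16 + t/4 + C1*cos(4*t) + C2*sin(4*t).
Apply the initial conditions: x(0) = 1/16 + C1 = 2 and x'(0) = 1/4 + 4*C2 = -4. Solving gives C1 = 31/16, C2 = -17/16.

x = 1/16 - 17*sin(4*t)/16 + t/4 + 31*cos(4*t)/16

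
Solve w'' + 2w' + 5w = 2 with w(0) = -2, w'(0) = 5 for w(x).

Characteristic equation r² + 2r + 5 = 0 has discriminant (2)² - 4·(5) = -16 < 0, so r = -1 ± 2i.
Hence w_h = C1*cos(2*x)*exp(-x) + C2*exp(-x)*sin(2*x).
For the particular solution try w_p = A0. Substituting and matching coefficients of each power of x gives A0 = 2/5, so w_p = 2/5.
General solution: w = 2/5 + C1*cos(2*x)*exp(-x) + C2*exp(-x)*sin(2*x).
Apply the initial conditions: w(0) = 2/5 + C1 = -2 and w'(0) = -C1 + 2*C2 = 5. Solving gives C1 = -12/5, C2 = 13/10.

w = 2/5 - 12*cos(2*x)*exp(-x)/5 + 13*exp(-x)*sin(2*x)/10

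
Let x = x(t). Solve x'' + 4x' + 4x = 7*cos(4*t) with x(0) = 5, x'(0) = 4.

x = -21*cos(4*t)/100 + 7*sin(4*t)/25 + 521*exp(-2*t)/100 + 133*t*exp(-2*t)/10

Characteristic equation r² + 4r + 4 = 0 has discriminant (4)² - 4·(4) = 0, so r = -2 is a repeated root.
Hence x_h = (C1 + C2*t)*exp(-2*t).
Try x_p = A*cos(4*t) + B*sin(4*t). Substituting and equating the coefficients of cos(4t) and sin(4t) gives A = -21/100, B = 7/25, so x_p = -21*cos(4*t)/100 + 7*sin(4*t)/25.
General solution: x = -21*cos(4*t)/100 + 7*sin(4*t)/25 + C1*exp(-2*t) + C2*t*exp(-2*t).
Apply the initial conditions: x(0) = -21/100 + C1 = 5 and x'(0) = 28/25 + C2 - 2*C1 = 4. Solving gives C1 = 521/100, C2 = 133/10.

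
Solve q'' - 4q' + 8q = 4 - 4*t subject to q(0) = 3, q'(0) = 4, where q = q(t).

q = 1/4 - t/2 - exp(2*t)*sin(2*t)/2 + 11*cos(2*t)*exp(2*t)/4

Characteristic equation r² - 4r + 8 = 0 has discriminant (-4)² - 4·(8) = -16 < 0, so r = 2 ± 2i.
Hence q_h = C1*cos(2*t)*exp(2*t) + C2*exp(2*t)*sin(2*t).
For the particular solution try q_p = A0 + A1*t. Substituting and matching coefficients of each power of t gives A0 = 1/4, A1 = -1/2, so q_p = 1/4 - t/2.
General solution: q = 1/4 - t/2 + C1*cos(2*t)*exp(2*t) + C2*exp(2*t)*sin(2*t).
Apply the initial conditions: q(0) = 1/4 + C1 = 3 and q'(0) = -1/2 + 2*C1 + 2*C2 = 4. Solving gives C1 = 11/4, C2 = -1/2.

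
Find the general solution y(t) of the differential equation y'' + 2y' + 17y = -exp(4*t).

y = -exp(4*t)/41 + C1*cos(4*t)*exp(-t) + C2*exp(-t)*sin(4*t)

Characteristic equation r² + 2r + 17 = 0 has discriminant (2)² - 4·(17) = -64 < 0, so r = -1 ± 4i.
Hence y_h = C1*cos(4*t)*exp(-t) + C2*exp(-t)*sin(4*t).
Try y_p = A*exp(4*t). Substituting into the equation and dividing by exp(4*t) gives A = -1/41, so y_p = -exp(4*t)/41.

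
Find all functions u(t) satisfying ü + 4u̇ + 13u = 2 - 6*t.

Characteristic equation r² + 4r + 13 = 0 has discriminant (4)² - 4·(13) = -36 < 0, so r = -2 ± 3i.
Hence u_h = C1*cos(3*t)*exp(-2*t) + C2*exp(-2*t)*sin(3*t).
For the particular solution try u_p = A0 + A1*t. Substituting and matching coefficients of each power of t gives A0 = 50/169, A1 = -6/13, so u_p = 50/169 - 6*t/13.

u = 50/169 - 6*t/13 + C1*cos(3*t)*exp(-2*t) + C2*exp(-2*t)*sin(3*t)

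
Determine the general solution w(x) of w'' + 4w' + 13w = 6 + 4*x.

w = 62/169 + 4*x/13 + C1*cos(3*x)*exp(-2*x) + C2*exp(-2*x)*sin(3*x)

Characteristic equation r² + 4r + 13 = 0 has discriminant (4)² - 4·(13) = -36 < 0, so r = -2 ± 3i.
Hence w_h = C1*cos(3*x)*exp(-2*x) + C2*exp(-2*x)*sin(3*x).
For the particular solution try w_p = A0 + A1*x. Substituting and matching coefficients of each power of x gives A0 = 62/169, A1 = 4/13, so w_p = 62/169 + 4*x/13.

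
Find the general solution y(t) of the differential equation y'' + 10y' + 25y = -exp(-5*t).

Characteristic equation r² + 10r + 25 = 0 has discriminant (10)² - 4·(25) = 0, so r = -5 is a repeated root.
Hence y_h = (C1 + C2*t)*exp(-5*t).
Since exp(-5*t) solves the homogeneous equation (r = -5 is a root of multiplicity 2), multiply the trial by t^2. Try y_p = A*t^2*exp(-5*t). Substituting into the equation and dividing by exp(-5*t) gives A = -1/2, so y_p = -t^2*exp(-5*t)/2.

y = C1*exp(-5*t) - t**2*exp(-5*t)/2 + C2*t*exp(-5*t)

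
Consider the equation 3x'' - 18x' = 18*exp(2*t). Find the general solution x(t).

Divide through by 3: x'' - 6x' = 6*exp(2*t).
Characteristic equation r² - 6r = 0 factors as (r - 6)r = 0, so r = 6, 0.
Hence x_h = C1*exp(6*t) + C2.
Try x_p = A*exp(2*t). Substituting into the equation and dividing by exp(2*t) gives A = -3/4, so x_p = -3*exp(2*t)/4.

x = C2 - 3*exp(2*t)/4 + C1*exp(6*t)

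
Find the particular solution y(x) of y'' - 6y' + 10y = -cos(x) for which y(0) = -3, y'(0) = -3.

y = -cos(x)/13 + 2*sin(x)/39 - 38*cos(x)*exp(3*x)/13 + 223*exp(3*x)*sin(x)/39

Characteristic equation r² - 6r + 10 = 0 has discriminant (-6)² - 4·(10) = -4 < 0, so r = 3 ± i.
Hence y_h = C1*cos(x)*exp(3*x) + C2*exp(3*x)*sin(x).
Try y_p = A*cos(x) + B*sin(x). Substituting and equating the coefficients of cos(x) and sin(x) gives A = -1/13, B = 2/39, so y_p = -cos(x)/13 + 2*sin(x)/39.
General solution: y = -cos(x)/13 + 2*sin(x)/39 + C1*cos(x)*exp(3*x) + C2*exp(3*x)*sin(x).
Apply the initial conditions: y(0) = -1/13 + C1 = -3 and y'(0) = 2/39 + C2 + 3*C1 = -3. Solving gives C1 = -38/13, C2 = 223/39.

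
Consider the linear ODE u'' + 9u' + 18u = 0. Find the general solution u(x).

Characteristic equation r² + 9r + 18 = 0 factors as (r + 6)(r + 3) = 0, so r = -6, -3.
Hence u_h = C1*exp(-6*x) + C2*exp(-3*x).

u = C1*exp(-6*x) + C2*exp(-3*x)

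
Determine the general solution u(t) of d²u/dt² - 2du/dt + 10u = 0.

u = C1*cos(3*t)*exp(t) + C2*exp(t)*sin(3*t)

Characteristic equation r² - 2r + 10 = 0 has discriminant (-2)² - 4·(10) = -36 < 0, so r = 1 ± 3i.
Hence u_h = C1*cos(3*t)*exp(t) + C2*exp(t)*sin(3*t).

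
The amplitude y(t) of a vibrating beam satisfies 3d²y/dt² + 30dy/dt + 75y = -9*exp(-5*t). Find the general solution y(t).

y = C1*exp(-5*t) - 3*t**2*exp(-5*t)/2 + C2*t*exp(-5*t)

Divide through by 3: y'' + 10y' + 25y = -3*exp(-5*t).
Characteristic equation r² + 10r + 25 = 0 has discriminant (10)² - 4·(25) = 0, so r = -5 is a repeated root.
Hence y_h = (C1 + C2*t)*exp(-5*t).
Since exp(-5*t) solves the homogeneous equation (r = -5 is a root of multiplicity 2), multiply the trial by t^2. Try y_p = A*t^2*exp(-5*t). Substituting into the equation and dividing by exp(-5*t) gives A = -3/2, so y_p = -3*t^2*exp(-5*t)/2.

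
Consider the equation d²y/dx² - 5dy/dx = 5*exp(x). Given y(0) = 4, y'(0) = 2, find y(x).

Characteristic equation r² - 5r = 0 factors as (r - 5)r = 0, so r = 5, 0.
Hence y_h = C1*exp(5*x) + C2.
Try y_p = A*exp(x). Substituting into the equation and dividing by exp(x) gives A = -5/4, so y_p = -5*exp(x)/4.
General solution: y = C2 - 5*exp(x)/4 + C1*exp(5*x).
Apply the initial conditions: y(0) = -5/4 + C1 + C2 = 4 and y'(0) = -5/4 + 5*C1 = 2. Solving gives C1 = 13/20, C2 = 23/5.

y = 23/5 - 5*exp(x)/4 + 13*exp(5*x)/20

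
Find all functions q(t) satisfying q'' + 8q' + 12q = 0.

q = C1*exp(-6*t) + C2*exp(-2*t)

Characteristic equation r² + 8r + 12 = 0 factors as (r + 6)(r + 2) = 0, so r = -6, -2.
Hence q_h = C1*exp(-6*t) + C2*exp(-2*t).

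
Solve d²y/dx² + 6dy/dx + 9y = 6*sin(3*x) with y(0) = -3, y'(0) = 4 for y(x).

Characteristic equation r² + 6r + 9 = 0 has discriminant (6)² - 4·(9) = 0, so r = -3 is a repeated root.
Hence y_h = (C1 + C2*x)*exp(-3*x).
Try y_p = A*cos(3*x) + B*sin(3*x). Substituting and equating the coefficients of cos(3x) and sin(3x) gives A = -1/3, B = 0, so y_p = -cos(3*x)/3.
General solution: y = -cos(3*x)/3 + C1*exp(-3*x) + C2*x*exp(-3*x).
Apply the initial conditions: y(0) = -1/3 + C1 = -3 and y'(0) = C2 - 3*C1 = 4. Solving gives C1 = -8/3, C2 = -4.

y = -8*exp(-3*x)/3 - cos(3*x)/3 - 4*x*exp(-3*x)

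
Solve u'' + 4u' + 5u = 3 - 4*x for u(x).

u = 31/25 - 4*x/5 + C1*cos(x)*exp(-2*x) + C2*exp(-2*x)*sin(x)

Characteristic equation r² + 4r + 5 = 0 has discriminant (4)² - 4·(5) = -4 < 0, so r = -2 ± i.
Hence u_h = C1*cos(x)*exp(-2*x) + C2*exp(-2*x)*sin(x).
For the particular solution try u_p = A0 + A1*x. Substituting and matching coefficients of each power of x gives A0 = 31/25, A1 = -4/5, so u_p = 31/25 - 4*x/5.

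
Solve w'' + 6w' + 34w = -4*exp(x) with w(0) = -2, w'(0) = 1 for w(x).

Characteristic equation r² + 6r + 34 = 0 has discriminant (6)² - 4·(34) = -100 < 0, so r = -3 ± 5i.
Hence w_h = C1*cos(5*x)*exp(-3*x) + C2*exp(-3*x)*sin(5*x).
Try w_p = A*exp(x). Substituting into the equation and dividing by exp(x) gives A = -4/41, so w_p = -4*exp(x)/41.
General solution: w = -4*exp(x)/41 + C1*cos(5*x)*exp(-3*x) + C2*exp(-3*x)*sin(5*x).
Apply the initial conditions: w(0) = -4/41 + C1 = -2 and w'(0) = -4/41 - 3*C1 + 5*C2 = 1. Solving gives C1 = -78/41, C2 = -189/205.

w = -4*exp(x)/41 - 189*exp(-3*x)*sin(5*x)/205 - 78*cos(5*x)*exp(-3*x)/41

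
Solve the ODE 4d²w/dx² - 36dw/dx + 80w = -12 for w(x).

Divide through by 4: w'' - 9w' + 20w = -3.
Characteristic equation r² - 9r + 20 = 0 factors as (r - 4)(r - 5) = 0, so r = 4, 5.
Hence w_h = C1*exp(4*x) + C2*exp(5*x).
For the particular solution try w_p = A0. Substituting and matching coefficients of each power of x gives A0 = -3/20, so w_p = -3/20.

w = -3/20 + C1*exp(4*x) + C2*exp(5*x)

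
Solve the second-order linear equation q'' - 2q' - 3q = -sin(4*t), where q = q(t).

Characteristic equation r² - 2r - 3 = 0 factors as (r + 1)(r - 3) = 0, so r = -1, 3.
Hence q_h = C1*exp(-t) + C2*exp(3*t).
Try q_p = A*cos(4*t) + B*sin(4*t). Substituting and equating the coefficients of cos(4t) and sin(4t) gives A = -8/425, B = 19/425, so q_p = -8*cos(4*t)/425 + 19*sin(4*t)/425.

q = -8*cos(4*t)/425 + 19*sin(4*t)/425 + C1*exp(-t) + C2*exp(3*t)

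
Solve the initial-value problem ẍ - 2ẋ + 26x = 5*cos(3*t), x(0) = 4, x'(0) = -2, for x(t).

x = -6*sin(3*t)/65 + 17*cos(3*t)/65 - 71*exp(t)*sin(5*t)/65 + 243*cos(5*t)*exp(t)/65

Characteristic equation r² - 2r + 26 = 0 has discriminant (-2)² - 4·(26) = -100 < 0, so r = 1 ± 5i.
Hence x_h = C1*cos(5*t)*exp(t) + C2*exp(t)*sin(5*t).
Try x_p = A*cos(3*t) + B*sin(3*t). Substituting and equating the coefficients of cos(3t) and sin(3t) gives A = 17/65, B = -6/65, so x_p = -6*sin(3*t)/65 + 17*cos(3*t)/65.
General solution: x = -6*sin(3*t)/65 + 17*cos(3*t)/65 + C1*cos(5*t)*exp(t) + C2*exp(t)*sin(5*t).
Apply the initial conditions: x(0) = 17/65 + C1 = 4 and x'(0) = -18/65 + C1 + 5*C2 = -2. Solving gives C1 = 243/65, C2 = -71/65.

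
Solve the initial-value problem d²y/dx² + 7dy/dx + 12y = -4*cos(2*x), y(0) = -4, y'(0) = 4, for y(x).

Characteristic equation r² + 7r + 12 = 0 factors as (r + 3)(r + 4) = 0, so r = -3, -4.
Hence y_h = C1*exp(-3*x) + C2*exp(-4*x).
Try y_p = A*cos(2*x) + B*sin(2*x). Substituting and equating the coefficients of cos(2x) and sin(2x) gives A = -8/65, B = -14/65, so y_p = -14*sin(2*x)/65 - 8*cos(2*x)/65.
General solution: y = -14*sin(2*x)/65 - 8*cos(2*x)/65 + C1*exp(-3*x) + C2*exp(-4*x).
Apply the initial conditions: y(0) = -8/65 + C1 + C2 = -4 and y'(0) = -28/65 - 4*C2 - 3*C1 = 4. Solving gives C1 = -144/13, C2 = 36/5.

y = -144*exp(-3*x)/13 - 14*sin(2*x)/65 - 8*cos(2*x)/65 + 36*exp(-4*x)/5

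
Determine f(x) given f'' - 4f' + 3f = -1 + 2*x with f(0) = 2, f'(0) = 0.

Characteristic equation r² - 4r + 3 = 0 factors as (r - 1)(r - 3) = 0, so r = 1, 3.
Hence f_h = C1*exp(x) + C2*exp(3*x).
For the particular solution try f_p = A0 + A1*x. Substituting and matching coefficients of each power of x gives A0 = 5/9, A1 = 2/3, so f_p = 5/9 + 2*x/3.
General solution: f = 5/9 + 2*x/3 + C1*exp(x) + C2*exp(3*x).
Apply the initial conditions: f(0) = 5/9 + C1 + C2 = 2 and f'(0) = 2/3 + C1 + 3*C2 = 0. Solving gives C1 = 5/2, C2 = -19/18.

f = 5/9 - 19*exp(3*x)/18 + 2*x/3 + 5*exp(x)/2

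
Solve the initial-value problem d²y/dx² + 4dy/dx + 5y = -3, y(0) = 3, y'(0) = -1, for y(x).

y = -3/5 + 18*cos(x)*exp(-2*x)/5 + 31*exp(-2*x)*sin(x)/5

Characteristic equation r² + 4r + 5 = 0 has discriminant (4)² - 4·(5) = -4 < 0, so r = -2 ± i.
Hence y_h = C1*cos(x)*exp(-2*x) + C2*exp(-2*x)*sin(x).
For the particular solution try y_p = A0. Substituting and matching coefficients of each power of x gives A0 = -3/5, so y_p = -3/5.
General solution: y = -3/5 + C1*cos(x)*exp(-2*x) + C2*exp(-2*x)*sin(x).
Apply the initial conditions: y(0) = -3/5 + C1 = 3 and y'(0) = C2 - 2*C1 = -1. Solving gives C1 = 18/5, C2 = 31/5.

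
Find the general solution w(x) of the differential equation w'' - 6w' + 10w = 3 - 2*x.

w = 9/50 - x/5 + C1*cos(x)*exp(3*x) + C2*exp(3*x)*sin(x)

Characteristic equation r² - 6r + 10 = 0 has discriminant (-6)² - 4·(10) = -4 < 0, so r = 3 ± i.
Hence w_h = C1*cos(x)*exp(3*x) + C2*exp(3*x)*sin(x).
For the particular solution try w_p = A0 + A1*x. Substituting and matching coefficients of each power of x gives A0 = 9/50, A1 = -1/5, so w_p = 9/50 - x/5.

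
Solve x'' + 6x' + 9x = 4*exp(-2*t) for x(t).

Characteristic equation r² + 6r + 9 = 0 has discriminant (6)² - 4·(9) = 0, so r = -3 is a repeated root.
Hence x_h = (C1 + C2*t)*exp(-3*t).
Try x_p = A*exp(-2*t). Substituting into the equation and dividing by exp(-2*t) gives A = 4, so x_p = 4*exp(-2*t).

x = 4*exp(-2*t) + C1*exp(-3*t) + C2*t*exp(-3*t)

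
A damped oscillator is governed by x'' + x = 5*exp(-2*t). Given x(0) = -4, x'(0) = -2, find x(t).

x = -5*cos(t) + exp(-2*t)

Characteristic equation r² + 1 = 0 has discriminant (0)² - 4·(1) = -4 < 0, so r = ± i.
Hence x_h = C1*cos(t) + C2*sin(t).
Try x_p = A*exp(-2*t). Substituting into the equation and dividing by exp(-2*t) gives A = 1, so x_p = exp(-2*t).
General solution: x = C1*cos(t) + C2*sin(t) + exp(-2*t).
Apply the initial conditions: x(0) = 1 + C1 = -4 and x'(0) = -2 + C2 = -2. Solving gives C1 = -5, C2 = 0.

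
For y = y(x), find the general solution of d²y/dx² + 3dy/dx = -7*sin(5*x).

y = C2 + 7*sin(5*x)/34 + 21*cos(5*x)/170 + C1*exp(-3*x)

Characteristic equation r² + 3r = 0 factors as (r + 3)r = 0, so r = -3, 0.
Hence y_h = C1*exp(-3*x) + C2.
Try y_p = A*cos(5*x) + B*sin(5*x). Substituting and equating the coefficients of cos(5x) and sin(5x) gives A = 21/170, B = 7/34, so y_p = 7*sin(5*x)/34 + 21*cos(5*x)/170.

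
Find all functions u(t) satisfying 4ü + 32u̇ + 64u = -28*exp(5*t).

Divide through by 4: u'' + 8u' + 16u = -7*exp(5*t).
Characteristic equation r² + 8r + 16 = 0 has discriminant (8)² - 4·(16) = 0, so r = -4 is a repeated root.
Hence u_h = (C1 + C2*t)*exp(-4*t).
Try u_p = A*exp(5*t). Substituting into the equation and dividing by exp(5*t) gives A = -7/81, so u_p = -7*exp(5*t)/81.

u = -7*exp(5*t)/81 + C1*exp(-4*t) + C2*t*exp(-4*t)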